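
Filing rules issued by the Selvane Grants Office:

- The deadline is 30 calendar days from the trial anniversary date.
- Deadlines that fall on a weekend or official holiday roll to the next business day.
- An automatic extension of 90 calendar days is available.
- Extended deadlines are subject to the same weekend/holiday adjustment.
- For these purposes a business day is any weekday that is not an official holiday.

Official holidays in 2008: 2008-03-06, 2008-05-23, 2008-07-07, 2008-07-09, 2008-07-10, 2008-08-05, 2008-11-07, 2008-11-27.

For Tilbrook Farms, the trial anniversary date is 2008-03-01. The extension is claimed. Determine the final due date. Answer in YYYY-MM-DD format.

2008-06-30

30 calendar days after 2008-03-01 is 2008-03-31.
2008-03-31 is a Monday and not a listed holiday, so it stands.
Applying the 90-calendar-day extension: 2008-03-31 + 90 days = 2008-06-29.
2008-06-29 is a Sunday; the next business day is 2008-06-30 (Monday).
So the filing is due 2008-06-30.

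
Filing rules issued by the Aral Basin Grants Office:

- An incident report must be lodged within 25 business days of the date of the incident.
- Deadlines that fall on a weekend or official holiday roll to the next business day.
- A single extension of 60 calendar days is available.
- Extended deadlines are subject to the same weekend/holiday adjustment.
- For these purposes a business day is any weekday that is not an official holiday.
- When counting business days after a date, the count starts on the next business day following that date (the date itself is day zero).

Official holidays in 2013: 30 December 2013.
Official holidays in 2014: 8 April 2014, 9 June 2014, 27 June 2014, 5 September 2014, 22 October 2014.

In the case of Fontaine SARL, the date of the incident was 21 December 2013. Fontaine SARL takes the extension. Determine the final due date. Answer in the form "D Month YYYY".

Starting the day after 21 December 2013 and counting 25 business days lands on 27 January 2014.
27 January 2014 is a Monday and not a listed holiday, so it stands.
Add the 60 calendar-day extension to 27 January 2014: 28 March 2014.
28 March 2014 falls on a Friday, which is a business day, so no adjustment is needed.
Deadline: 28 March 2014.

28 March 2014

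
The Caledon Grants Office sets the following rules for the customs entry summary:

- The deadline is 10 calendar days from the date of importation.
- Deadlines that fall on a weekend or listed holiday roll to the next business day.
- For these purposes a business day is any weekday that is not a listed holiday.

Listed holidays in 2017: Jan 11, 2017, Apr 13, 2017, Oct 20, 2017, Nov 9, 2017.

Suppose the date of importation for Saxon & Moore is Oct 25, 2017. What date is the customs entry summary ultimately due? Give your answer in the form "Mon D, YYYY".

Nov 6, 2017

From Oct 25, 2017, 10 calendar days later is Nov 4, 2017.
Nov 4, 2017 is a Saturday; the next business day is Nov 6, 2017 (Monday).
Deadline: Nov 6, 2017.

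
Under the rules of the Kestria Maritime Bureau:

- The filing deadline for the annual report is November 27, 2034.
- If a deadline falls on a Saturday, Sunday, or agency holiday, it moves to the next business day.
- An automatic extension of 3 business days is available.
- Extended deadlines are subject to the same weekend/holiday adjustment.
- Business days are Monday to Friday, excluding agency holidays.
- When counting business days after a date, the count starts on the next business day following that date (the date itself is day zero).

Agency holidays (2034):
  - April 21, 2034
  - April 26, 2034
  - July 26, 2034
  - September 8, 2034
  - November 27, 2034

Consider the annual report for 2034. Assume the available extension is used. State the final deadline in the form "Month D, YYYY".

The statutory due date is November 27, 2034.
November 27, 2034 is a listed holiday, so it moves to the next business day, November 28, 2034 (Tuesday).
Applying the 3-business-day extension: 3 business days after November 28, 2034 is December 1, 2034.
December 1, 2034 is a Friday and not a listed holiday, so it stands.
Final deadline: December 1, 2034.

December 1, 2034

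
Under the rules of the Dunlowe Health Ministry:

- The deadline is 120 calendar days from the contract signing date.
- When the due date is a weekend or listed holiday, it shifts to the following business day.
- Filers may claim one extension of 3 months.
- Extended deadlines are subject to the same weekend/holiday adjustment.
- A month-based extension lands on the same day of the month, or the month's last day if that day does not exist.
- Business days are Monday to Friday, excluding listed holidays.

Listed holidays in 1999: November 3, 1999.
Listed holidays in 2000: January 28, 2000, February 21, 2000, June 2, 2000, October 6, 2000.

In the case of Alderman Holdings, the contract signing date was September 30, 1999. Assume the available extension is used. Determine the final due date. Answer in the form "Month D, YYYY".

May 1, 2000

Trigger date September 30, 1999 + 120 calendar days = January 28, 2000.
Because January 28, 2000 is a listed holiday, the deadline becomes January 31, 2000 (Monday).
The 3 months extension carries January 31, 2000 to April 30, 2000 (day 31 does not exist in April, so the month's last day is used).
April 30, 2000 is a Sunday, so it moves to the next business day, May 1, 2000 (Monday).
So the filing is due May 1, 2000.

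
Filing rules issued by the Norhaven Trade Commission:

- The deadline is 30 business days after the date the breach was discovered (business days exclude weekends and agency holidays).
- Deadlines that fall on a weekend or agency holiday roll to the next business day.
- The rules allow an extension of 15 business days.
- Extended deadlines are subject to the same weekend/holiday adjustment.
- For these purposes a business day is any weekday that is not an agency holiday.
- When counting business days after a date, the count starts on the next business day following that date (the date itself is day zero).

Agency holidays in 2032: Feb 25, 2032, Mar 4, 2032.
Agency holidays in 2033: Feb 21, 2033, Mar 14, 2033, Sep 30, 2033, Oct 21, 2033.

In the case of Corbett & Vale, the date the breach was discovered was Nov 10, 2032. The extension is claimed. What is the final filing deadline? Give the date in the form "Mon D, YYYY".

Jan 12, 2033

Starting the day after Nov 10, 2032 and counting 30 business days lands on Dec 22, 2032.
Dec 22, 2032 is a Wednesday and not a listed holiday, so it stands.
Counting 15 further business days from Dec 22, 2032 reaches Jan 12, 2033.
Since Jan 12, 2033 is a Wednesday and not a holiday, the date is unchanged.
Final deadline: Jan 12, 2033.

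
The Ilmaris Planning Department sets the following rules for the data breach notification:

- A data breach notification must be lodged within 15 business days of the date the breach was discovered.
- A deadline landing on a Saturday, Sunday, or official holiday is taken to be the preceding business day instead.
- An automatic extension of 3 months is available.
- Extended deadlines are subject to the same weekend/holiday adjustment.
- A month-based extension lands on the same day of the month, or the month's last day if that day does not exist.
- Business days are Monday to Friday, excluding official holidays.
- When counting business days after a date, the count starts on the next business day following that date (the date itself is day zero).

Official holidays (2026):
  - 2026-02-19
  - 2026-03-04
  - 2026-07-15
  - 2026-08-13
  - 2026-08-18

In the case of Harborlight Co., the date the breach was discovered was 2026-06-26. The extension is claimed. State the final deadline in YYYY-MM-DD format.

2026-10-20

Counting 15 business days after 2026-06-26 (skipping weekends and listed holidays) reaches 2026-07-20.
2026-07-20 is a Monday and not a listed holiday, so it stands.
Add 3 months to 2026-07-20: 2026-10-20.
2026-10-20 falls on a Tuesday, which is a business day, so no adjustment is needed.
Final deadline: 2026-10-20.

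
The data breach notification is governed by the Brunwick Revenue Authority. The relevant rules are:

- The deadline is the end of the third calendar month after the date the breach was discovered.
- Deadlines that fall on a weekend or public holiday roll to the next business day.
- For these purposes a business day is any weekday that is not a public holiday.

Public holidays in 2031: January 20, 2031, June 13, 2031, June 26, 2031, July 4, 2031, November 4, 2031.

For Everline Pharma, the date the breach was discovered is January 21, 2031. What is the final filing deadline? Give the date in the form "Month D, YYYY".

April 30, 2031

The third month after January 21, 2031 is April 2031, whose last day is April 30, 2031.
April 30, 2031 is a Wednesday and not a listed holiday, so it stands.
Deadline: April 30, 2031.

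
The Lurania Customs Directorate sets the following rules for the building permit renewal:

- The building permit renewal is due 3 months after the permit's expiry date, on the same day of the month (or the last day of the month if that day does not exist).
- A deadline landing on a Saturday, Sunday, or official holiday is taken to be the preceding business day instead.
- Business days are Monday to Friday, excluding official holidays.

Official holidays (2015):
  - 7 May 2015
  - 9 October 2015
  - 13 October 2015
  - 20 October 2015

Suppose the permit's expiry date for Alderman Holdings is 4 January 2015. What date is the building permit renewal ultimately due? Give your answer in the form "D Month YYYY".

Moving 3 months forward from 4 January 2015 on the corresponding day gives 4 April 2015.
Because 4 April 2015 is a Saturday, the deadline becomes 3 April 2015 (Friday).
The final due date is 3 April 2015.

3 April 2015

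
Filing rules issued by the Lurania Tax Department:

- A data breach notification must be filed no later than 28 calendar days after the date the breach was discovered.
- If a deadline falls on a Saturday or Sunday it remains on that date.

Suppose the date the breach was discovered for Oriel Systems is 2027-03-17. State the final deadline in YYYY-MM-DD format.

Adding 28 calendar days to 2027-03-17 gives 2027-04-14.
No adjustment is made for weekends or holidays, so 2027-04-14 stands.
Final deadline: 2027-04-14.

2027-04-14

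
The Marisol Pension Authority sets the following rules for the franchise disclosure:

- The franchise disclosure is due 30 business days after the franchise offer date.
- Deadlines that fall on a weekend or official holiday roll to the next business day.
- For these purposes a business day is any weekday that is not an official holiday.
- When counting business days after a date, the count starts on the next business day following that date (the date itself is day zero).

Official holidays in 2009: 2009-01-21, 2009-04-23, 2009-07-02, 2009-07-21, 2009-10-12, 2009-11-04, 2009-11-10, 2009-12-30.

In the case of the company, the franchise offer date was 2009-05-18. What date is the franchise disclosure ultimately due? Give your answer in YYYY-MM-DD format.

30 business days after 2009-05-18, excluding weekends and holidays, is 2009-06-29.
2009-06-29 is a Monday and not a listed holiday, so it stands.
The final due date is 2009-06-29.

2009-06-29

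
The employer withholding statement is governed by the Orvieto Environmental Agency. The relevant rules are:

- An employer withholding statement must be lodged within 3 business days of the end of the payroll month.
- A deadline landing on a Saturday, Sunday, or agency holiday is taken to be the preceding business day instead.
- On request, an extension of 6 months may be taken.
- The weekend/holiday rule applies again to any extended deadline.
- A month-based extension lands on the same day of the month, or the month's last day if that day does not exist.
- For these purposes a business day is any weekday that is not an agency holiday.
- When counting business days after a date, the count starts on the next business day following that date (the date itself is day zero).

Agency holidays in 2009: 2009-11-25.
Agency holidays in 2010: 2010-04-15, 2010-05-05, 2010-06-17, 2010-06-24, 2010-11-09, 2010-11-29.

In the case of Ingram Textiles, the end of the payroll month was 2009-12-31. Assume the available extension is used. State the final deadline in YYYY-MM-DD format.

3 business days after 2009-12-31, excluding weekends and holidays, is 2010-01-05.
2010-01-05 is a Tuesday and not a listed holiday, so it stands.
Add 6 months to 2010-01-05: 2010-07-05.
2010-07-05 (Monday) is already a business day.
Deadline: 2010-07-05.

2010-07-05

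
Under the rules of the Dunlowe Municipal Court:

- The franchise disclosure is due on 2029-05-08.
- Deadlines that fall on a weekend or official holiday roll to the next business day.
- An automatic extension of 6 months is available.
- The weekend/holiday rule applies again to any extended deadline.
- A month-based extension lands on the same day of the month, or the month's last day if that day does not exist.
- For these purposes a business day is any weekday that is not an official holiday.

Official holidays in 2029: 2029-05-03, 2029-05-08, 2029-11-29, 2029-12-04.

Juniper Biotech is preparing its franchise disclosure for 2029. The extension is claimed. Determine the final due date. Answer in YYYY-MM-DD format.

Start from the fixed due date, 2029-05-08.
Because 2029-05-08 is a listed holiday, the deadline becomes 2029-05-09 (Wednesday).
Applying the 6 months extension: 6 months after 2029-05-09 is 2029-11-09.
2029-11-09 (Friday) is already a business day.
So the filing is due 2029-11-09.

2029-11-09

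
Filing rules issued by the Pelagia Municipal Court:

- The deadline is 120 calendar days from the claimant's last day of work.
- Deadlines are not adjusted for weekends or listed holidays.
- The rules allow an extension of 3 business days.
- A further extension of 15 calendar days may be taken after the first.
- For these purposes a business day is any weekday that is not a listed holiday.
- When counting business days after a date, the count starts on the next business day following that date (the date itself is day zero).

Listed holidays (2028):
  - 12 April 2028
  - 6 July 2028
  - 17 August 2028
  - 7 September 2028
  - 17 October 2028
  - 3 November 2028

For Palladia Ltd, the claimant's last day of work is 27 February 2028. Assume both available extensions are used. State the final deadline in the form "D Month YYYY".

120 calendar days after 27 February 2028 is 26 June 2028.
26 June 2028 is a Monday; no weekend or holiday adjustment applies.
The 3-business-day extension runs from 26 June 2028 to 29 June 2028.
No adjustment is made for weekends or holidays, so 29 June 2028 stands.
The 15-calendar-day extension moves the deadline from 29 June 2028 to 14 July 2028.
No adjustment is made for weekends or holidays, so 14 July 2028 stands.
Final deadline: 14 July 2028.

14 July 2028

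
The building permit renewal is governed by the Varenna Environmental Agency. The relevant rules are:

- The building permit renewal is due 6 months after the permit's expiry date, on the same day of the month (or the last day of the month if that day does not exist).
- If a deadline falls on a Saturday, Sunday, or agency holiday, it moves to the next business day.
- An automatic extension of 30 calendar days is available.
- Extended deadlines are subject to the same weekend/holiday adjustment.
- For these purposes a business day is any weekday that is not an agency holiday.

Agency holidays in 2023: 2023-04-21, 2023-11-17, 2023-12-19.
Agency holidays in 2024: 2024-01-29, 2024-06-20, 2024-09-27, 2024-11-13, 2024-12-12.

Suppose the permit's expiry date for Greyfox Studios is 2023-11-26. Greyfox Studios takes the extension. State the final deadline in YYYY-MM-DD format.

2024-06-26

6 months after 2023-11-26, on the same day of the month, is 2024-05-26.
Because 2024-05-26 is a Sunday, the deadline becomes 2024-05-27 (Monday).
With the 30-day extension, 2024-05-27 becomes 2024-06-26.
2024-06-26 (Wednesday) is already a business day.
Final deadline: 2024-06-26.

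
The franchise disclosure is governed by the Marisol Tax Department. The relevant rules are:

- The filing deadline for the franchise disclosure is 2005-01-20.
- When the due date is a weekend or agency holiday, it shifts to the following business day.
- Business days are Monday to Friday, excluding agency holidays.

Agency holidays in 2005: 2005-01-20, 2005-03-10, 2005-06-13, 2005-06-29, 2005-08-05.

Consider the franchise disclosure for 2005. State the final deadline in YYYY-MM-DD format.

2005-01-21

Start from the fixed due date, 2005-01-20.
2005-01-20 is a listed holiday; the next business day is 2005-01-21 (Friday).
Final deadline: 2005-01-21.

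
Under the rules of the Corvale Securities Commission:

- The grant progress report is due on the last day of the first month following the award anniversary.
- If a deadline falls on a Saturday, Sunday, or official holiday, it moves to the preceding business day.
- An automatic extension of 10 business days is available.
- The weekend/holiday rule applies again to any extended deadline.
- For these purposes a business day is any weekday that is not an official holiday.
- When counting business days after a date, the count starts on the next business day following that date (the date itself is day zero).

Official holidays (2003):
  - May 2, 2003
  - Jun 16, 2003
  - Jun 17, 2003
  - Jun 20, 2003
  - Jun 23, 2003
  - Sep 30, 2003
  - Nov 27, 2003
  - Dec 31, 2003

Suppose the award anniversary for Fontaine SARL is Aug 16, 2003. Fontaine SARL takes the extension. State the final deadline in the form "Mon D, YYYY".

Oct 14, 2003

The first month after Aug 16, 2003 is September 2003, whose last day is Sep 30, 2003.
Sep 30, 2003 falls on a listed holiday. Rolling to the preceding business day gives Sep 29, 2003, a Monday.
The 10-business-day extension runs from Sep 29, 2003 to Oct 14, 2003.
Oct 14, 2003 falls on a Tuesday, which is a business day, so no adjustment is needed.
So the filing is due Oct 14, 2003.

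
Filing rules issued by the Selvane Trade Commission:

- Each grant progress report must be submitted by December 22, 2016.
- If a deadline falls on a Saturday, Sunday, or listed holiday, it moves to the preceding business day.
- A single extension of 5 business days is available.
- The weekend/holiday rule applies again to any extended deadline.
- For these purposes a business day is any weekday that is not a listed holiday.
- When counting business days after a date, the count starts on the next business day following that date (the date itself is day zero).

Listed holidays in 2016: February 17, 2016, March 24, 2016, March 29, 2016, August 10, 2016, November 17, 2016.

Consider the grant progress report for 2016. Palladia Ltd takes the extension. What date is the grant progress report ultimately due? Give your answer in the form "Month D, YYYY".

Start from the fixed due date, December 22, 2016.
Since December 22, 2016 is a Thursday and not a holiday, the date is unchanged.
Applying the 5-business-day extension: 5 business days after December 22, 2016 is December 29, 2016.
December 29, 2016 is a Thursday and not a listed holiday, so it stands.
Deadline: December 29, 2016.

December 29, 2016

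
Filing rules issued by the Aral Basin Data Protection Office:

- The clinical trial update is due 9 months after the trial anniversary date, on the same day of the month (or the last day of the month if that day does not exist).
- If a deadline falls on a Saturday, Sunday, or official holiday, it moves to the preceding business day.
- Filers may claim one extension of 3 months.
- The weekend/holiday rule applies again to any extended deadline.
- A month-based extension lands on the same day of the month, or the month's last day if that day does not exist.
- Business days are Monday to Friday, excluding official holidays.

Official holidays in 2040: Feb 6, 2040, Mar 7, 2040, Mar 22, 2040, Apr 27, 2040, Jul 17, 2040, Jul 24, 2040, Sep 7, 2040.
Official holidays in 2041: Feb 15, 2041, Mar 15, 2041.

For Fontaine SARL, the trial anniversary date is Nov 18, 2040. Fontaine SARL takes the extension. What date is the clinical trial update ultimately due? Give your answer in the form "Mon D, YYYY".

Nov 15, 2041

Moving 9 months forward from Nov 18, 2040 on the corresponding day gives Aug 18, 2041.
Aug 18, 2041 is a Sunday; the preceding business day is Aug 16, 2041 (Friday).
Add 3 months to Aug 16, 2041: Nov 16, 2041.
Nov 16, 2041 falls on a Saturday. Rolling to the preceding business day gives Nov 15, 2041, a Friday.
The final due date is Nov 15, 2041.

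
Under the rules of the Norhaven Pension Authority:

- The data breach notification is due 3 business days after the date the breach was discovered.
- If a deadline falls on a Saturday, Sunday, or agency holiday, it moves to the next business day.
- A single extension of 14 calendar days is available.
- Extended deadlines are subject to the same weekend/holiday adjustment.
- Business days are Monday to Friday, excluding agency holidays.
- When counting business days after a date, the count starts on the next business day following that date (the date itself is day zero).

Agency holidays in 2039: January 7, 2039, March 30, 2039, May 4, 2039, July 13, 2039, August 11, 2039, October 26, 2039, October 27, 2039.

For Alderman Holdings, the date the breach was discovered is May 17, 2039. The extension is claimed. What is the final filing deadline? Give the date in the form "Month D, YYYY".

Starting the day after May 17, 2039 and counting 3 business days lands on May 20, 2039.
May 20, 2039 is a Friday and not a listed holiday, so it stands.
Applying the 14-calendar-day extension: May 20, 2039 + 14 days = June 3, 2039.
June 3, 2039 is a Friday and not a listed holiday, so it stands.
Final deadline: June 3, 2039.

June 3, 2039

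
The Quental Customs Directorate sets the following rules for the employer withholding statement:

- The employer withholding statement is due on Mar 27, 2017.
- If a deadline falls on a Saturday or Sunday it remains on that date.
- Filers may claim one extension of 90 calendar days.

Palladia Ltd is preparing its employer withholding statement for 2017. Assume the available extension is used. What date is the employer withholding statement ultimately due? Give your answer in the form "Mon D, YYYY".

Jun 25, 2017

The statutory due date is Mar 27, 2017.
Mar 27, 2017 is a Monday; no weekend or holiday adjustment applies.
Applying the 90-calendar-day extension: Mar 27, 2017 + 90 days = Jun 25, 2017.
No adjustment is made for weekends or holidays, so Jun 25, 2017 stands.
So the filing is due Jun 25, 2017.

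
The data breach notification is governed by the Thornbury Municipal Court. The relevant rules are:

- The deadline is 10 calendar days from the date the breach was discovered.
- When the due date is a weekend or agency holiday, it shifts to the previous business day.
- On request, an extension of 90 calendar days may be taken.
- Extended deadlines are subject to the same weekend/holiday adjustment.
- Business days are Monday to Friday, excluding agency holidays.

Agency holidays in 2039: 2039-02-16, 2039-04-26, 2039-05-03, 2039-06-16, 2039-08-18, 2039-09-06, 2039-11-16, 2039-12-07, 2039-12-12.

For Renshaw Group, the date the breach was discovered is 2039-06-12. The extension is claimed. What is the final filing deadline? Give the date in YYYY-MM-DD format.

2039-09-20

Adding 10 calendar days to 2039-06-12 gives 2039-06-22.
2039-06-22 is a Wednesday and not a listed holiday, so it stands.
With the 90-day extension, 2039-06-22 becomes 2039-09-20.
2039-09-20 falls on a Tuesday, which is a business day, so no adjustment is needed.
Deadline: 2039-09-20.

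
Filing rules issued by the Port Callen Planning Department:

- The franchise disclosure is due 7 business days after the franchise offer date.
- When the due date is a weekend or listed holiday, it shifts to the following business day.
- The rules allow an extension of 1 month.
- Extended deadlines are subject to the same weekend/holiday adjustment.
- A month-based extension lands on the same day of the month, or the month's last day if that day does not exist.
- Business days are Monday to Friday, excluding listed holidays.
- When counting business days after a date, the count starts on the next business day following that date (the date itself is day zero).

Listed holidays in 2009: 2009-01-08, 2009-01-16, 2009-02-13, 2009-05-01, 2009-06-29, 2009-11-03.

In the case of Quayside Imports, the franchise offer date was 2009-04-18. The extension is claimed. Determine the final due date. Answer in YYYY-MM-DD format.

2009-05-28

Counting 7 business days after 2009-04-18 (skipping weekends and listed holidays) reaches 2009-04-28.
Since 2009-04-28 is a Tuesday and not a holiday, the date is unchanged.
Add 1 month to 2009-04-28: 2009-05-28.
Since 2009-05-28 is a Thursday and not a holiday, the date is unchanged.
So the filing is due 2009-05-28.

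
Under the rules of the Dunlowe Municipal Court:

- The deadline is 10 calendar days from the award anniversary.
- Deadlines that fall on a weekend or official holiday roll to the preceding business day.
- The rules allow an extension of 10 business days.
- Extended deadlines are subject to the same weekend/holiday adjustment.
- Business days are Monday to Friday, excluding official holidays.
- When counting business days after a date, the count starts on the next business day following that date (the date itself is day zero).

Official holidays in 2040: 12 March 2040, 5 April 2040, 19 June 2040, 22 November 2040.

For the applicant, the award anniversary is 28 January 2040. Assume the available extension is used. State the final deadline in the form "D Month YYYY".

21 February 2040

From 28 January 2040, 10 calendar days later is 7 February 2040.
7 February 2040 is a Tuesday and not a listed holiday, so it stands.
Counting 10 further business days from 7 February 2040 reaches 21 February 2040.
21 February 2040 is a Tuesday and not a listed holiday, so it stands.
So the filing is due 21 February 2040.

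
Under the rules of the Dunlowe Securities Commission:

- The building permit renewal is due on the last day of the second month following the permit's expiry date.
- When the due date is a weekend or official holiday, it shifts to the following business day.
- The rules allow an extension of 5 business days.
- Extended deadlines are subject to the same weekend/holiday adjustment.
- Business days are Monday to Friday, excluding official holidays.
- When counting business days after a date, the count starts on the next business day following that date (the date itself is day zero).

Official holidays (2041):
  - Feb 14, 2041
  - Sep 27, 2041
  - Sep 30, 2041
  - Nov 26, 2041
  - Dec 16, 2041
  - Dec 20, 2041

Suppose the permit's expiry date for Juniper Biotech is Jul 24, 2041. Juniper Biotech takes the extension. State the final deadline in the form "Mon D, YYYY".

Oct 8, 2041

The second month after Jul 24, 2041 is September 2041, whose last day is Sep 30, 2041.
Sep 30, 2041 is a listed holiday, so it moves to the next business day, Oct 1, 2041 (Tuesday).
Applying the 5-business-day extension: 5 business days after Oct 1, 2041 is Oct 8, 2041.
Oct 8, 2041 is a Tuesday and not a listed holiday, so it stands.
So the filing is due Oct 8, 2041.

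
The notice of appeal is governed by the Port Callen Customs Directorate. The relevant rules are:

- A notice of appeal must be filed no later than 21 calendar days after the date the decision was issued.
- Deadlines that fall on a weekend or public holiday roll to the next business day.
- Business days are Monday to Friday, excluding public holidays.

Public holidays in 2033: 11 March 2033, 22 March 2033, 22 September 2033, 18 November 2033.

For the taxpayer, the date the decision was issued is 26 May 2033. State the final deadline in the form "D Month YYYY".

16 June 2033

21 calendar days after 26 May 2033 is 16 June 2033.
Since 16 June 2033 is a Thursday and not a holiday, the date is unchanged.
Final deadline: 16 June 2033.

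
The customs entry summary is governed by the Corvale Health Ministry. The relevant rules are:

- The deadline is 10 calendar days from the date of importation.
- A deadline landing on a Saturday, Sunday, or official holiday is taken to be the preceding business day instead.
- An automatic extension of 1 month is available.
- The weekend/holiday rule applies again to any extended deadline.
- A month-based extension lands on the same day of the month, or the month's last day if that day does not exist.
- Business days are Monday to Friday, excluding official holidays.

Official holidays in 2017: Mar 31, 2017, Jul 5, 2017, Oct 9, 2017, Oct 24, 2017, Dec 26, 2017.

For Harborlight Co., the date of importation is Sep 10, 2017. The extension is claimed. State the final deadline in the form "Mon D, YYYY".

Trigger date Sep 10, 2017 + 10 calendar days = Sep 20, 2017.
Sep 20, 2017 is a Wednesday and not a listed holiday, so it stands.
Add 1 month to Sep 20, 2017: Oct 20, 2017.
Oct 20, 2017 falls on a Friday, which is a business day, so no adjustment is needed.
The final due date is Oct 20, 2017.

Oct 20, 2017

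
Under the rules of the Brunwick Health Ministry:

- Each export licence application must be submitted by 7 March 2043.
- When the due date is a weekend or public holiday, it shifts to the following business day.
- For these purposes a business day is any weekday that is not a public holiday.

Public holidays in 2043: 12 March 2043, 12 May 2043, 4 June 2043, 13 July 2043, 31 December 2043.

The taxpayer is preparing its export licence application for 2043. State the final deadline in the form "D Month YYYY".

9 March 2043

The statutory due date is 7 March 2043.
7 March 2043 falls on a Saturday. Rolling to the next business day gives 9 March 2043, a Monday.
Deadline: 9 March 2043.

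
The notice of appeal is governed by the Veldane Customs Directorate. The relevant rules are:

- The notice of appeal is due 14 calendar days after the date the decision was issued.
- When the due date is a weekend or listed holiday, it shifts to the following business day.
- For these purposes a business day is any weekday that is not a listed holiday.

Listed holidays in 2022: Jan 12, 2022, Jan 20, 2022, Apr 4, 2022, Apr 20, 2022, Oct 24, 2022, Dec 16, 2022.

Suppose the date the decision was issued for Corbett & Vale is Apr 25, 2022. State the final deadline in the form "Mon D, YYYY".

May 9, 2022

From Apr 25, 2022, 14 calendar days later is May 9, 2022.
May 9, 2022 (Monday) is already a business day.
Deadline: May 9, 2022.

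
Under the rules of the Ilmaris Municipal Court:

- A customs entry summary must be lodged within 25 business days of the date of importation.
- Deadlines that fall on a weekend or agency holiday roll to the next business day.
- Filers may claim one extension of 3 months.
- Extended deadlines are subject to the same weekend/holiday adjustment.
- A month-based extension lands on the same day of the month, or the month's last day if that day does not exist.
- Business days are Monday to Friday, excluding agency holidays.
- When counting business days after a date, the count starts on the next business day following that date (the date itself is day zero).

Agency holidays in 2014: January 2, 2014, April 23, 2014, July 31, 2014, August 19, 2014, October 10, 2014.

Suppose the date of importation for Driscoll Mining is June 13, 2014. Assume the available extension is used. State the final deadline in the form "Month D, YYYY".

25 business days after June 13, 2014, excluding weekends and holidays, is July 18, 2014.
July 18, 2014 (Friday) is already a business day.
Add 3 months to July 18, 2014: October 18, 2014.
October 18, 2014 is a Saturday, so it moves to the next business day, October 20, 2014 (Monday).
The final due date is October 20, 2014.

October 20, 2014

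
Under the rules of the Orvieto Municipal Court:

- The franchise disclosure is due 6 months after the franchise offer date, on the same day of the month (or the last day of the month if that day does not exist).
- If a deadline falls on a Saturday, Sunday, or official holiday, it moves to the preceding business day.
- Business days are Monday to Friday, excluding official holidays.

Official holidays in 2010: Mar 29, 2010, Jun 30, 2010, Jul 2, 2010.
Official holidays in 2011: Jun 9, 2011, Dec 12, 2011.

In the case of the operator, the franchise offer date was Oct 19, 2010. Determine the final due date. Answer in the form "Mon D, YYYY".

6 months from Oct 19, 2010 is Apr 19, 2011.
Since Apr 19, 2011 is a Tuesday and not a holiday, the date is unchanged.
So the filing is due Apr 19, 2011.

Apr 19, 2011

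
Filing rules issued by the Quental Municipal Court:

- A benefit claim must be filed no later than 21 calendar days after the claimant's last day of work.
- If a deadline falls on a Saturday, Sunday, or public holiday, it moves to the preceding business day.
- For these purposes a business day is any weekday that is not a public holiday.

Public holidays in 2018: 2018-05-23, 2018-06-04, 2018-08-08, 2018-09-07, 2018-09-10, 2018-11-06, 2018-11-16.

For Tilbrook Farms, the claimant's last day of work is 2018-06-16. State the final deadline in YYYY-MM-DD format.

2018-07-06

Trigger date 2018-06-16 + 21 calendar days = 2018-07-07.
2018-07-07 is a Saturday, so it moves to the preceding business day, 2018-07-06 (Friday).
The final due date is 2018-07-06.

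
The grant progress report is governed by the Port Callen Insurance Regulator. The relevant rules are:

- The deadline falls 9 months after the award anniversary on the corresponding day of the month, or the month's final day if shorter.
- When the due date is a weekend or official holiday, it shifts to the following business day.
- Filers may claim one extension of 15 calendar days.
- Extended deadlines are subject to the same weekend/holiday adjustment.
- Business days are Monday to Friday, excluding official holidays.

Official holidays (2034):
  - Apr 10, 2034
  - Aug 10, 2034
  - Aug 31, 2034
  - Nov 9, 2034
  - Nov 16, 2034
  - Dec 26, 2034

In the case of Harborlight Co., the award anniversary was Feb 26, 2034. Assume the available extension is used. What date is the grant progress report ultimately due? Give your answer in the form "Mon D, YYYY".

Moving 9 months forward from Feb 26, 2034 on the corresponding day gives Nov 26, 2034.
Nov 26, 2034 is a Sunday; the next business day is Nov 27, 2034 (Monday).
With the 15-day extension, Nov 27, 2034 becomes Dec 12, 2034.
Since Dec 12, 2034 is a Tuesday and not a holiday, the date is unchanged.
The final due date is Dec 12, 2034.

Dec 12, 2034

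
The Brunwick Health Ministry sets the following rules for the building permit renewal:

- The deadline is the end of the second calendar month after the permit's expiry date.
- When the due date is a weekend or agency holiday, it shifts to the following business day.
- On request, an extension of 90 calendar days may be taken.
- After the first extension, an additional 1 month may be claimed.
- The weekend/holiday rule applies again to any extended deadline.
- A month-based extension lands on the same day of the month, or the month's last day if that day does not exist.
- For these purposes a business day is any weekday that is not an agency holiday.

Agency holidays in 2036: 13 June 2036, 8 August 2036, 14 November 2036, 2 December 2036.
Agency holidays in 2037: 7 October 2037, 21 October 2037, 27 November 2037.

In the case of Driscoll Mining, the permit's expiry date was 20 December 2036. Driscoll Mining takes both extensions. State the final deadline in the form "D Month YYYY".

The second month after 20 December 2036 is February 2037, whose last day is 28 February 2037.
28 February 2037 is a Saturday, so it moves to the next business day, 2 March 2037 (Monday).
Applying the 90-calendar-day extension: 2 March 2037 + 90 days = 31 May 2037.
Because 31 May 2037 is a Sunday, the deadline becomes 1 June 2037 (Monday).
Add 1 month to 1 June 2037: 1 July 2037.
1 July 2037 falls on a Wednesday, which is a business day, so no adjustment is needed.
Final deadline: 1 July 2037.

1 July 2037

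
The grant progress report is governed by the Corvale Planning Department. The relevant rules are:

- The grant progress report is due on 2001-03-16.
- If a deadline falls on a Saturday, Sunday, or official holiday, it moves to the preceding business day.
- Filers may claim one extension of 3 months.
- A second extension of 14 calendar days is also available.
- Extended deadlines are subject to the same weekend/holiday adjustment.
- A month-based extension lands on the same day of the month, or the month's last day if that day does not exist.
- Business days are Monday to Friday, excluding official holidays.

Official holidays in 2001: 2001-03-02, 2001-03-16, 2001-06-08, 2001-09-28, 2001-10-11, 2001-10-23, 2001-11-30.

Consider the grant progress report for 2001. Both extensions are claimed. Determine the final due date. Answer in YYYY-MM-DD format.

2001-06-29

The stated deadline is 2001-03-16.
2001-03-16 is a listed holiday; the preceding business day is 2001-03-15 (Thursday).
The 3 months extension carries 2001-03-15 to 2001-06-15.
Since 2001-06-15 is a Friday and not a holiday, the date is unchanged.
Applying the 14-calendar-day extension: 2001-06-15 + 14 days = 2001-06-29.
2001-06-29 is a Friday and not a listed holiday, so it stands.
Final deadline: 2001-06-29.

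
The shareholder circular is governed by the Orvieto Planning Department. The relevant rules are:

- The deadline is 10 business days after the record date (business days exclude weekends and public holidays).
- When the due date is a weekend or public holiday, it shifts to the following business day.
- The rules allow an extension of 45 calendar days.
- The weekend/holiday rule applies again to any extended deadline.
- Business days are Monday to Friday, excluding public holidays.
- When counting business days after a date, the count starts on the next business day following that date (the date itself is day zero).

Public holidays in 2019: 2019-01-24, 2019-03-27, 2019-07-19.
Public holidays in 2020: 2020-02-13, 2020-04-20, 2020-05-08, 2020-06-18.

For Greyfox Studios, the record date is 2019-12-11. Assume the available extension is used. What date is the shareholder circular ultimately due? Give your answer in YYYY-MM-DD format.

2020-02-10

10 business days after 2019-12-11, excluding weekends and holidays, is 2019-12-25.
2019-12-25 falls on a Wednesday, which is a business day, so no adjustment is needed.
The 45-calendar-day extension moves the deadline from 2019-12-25 to 2020-02-08.
2020-02-08 falls on a Saturday. Rolling to the next business day gives 2020-02-10, a Monday.
Deadline: 2020-02-10.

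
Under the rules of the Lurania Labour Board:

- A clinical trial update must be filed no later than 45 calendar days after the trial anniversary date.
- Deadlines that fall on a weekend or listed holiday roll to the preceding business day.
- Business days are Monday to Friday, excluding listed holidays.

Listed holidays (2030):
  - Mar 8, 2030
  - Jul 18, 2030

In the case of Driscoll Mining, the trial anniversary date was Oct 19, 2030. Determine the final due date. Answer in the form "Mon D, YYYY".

Trigger date Oct 19, 2030 + 45 calendar days = Dec 3, 2030.
Dec 3, 2030 is a Tuesday and not a listed holiday, so it stands.
Deadline: Dec 3, 2030.

Dec 3, 2030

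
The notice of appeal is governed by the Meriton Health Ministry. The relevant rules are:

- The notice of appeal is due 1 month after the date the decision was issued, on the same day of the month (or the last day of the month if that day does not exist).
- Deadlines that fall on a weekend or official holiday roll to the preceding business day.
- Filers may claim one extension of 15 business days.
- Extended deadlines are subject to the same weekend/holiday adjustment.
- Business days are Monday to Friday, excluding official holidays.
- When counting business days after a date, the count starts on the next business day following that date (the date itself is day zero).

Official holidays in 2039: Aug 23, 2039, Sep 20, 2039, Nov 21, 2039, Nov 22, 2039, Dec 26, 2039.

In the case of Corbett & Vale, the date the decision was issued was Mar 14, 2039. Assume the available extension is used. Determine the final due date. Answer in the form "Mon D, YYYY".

1 month from Mar 14, 2039 is Apr 14, 2039.
Apr 14, 2039 falls on a Thursday, which is a business day, so no adjustment is needed.
Counting 15 further business days from Apr 14, 2039 reaches May 5, 2039.
May 5, 2039 (Thursday) is already a business day.
Final deadline: May 5, 2039.

May 5, 2039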